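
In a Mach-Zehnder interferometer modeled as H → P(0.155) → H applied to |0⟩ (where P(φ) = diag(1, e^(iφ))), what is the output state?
(0.994 + 0.07719i)|0⟩ + (0.005994 - 0.07719i)|1⟩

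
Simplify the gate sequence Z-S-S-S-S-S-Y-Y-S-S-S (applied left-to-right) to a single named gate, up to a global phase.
Z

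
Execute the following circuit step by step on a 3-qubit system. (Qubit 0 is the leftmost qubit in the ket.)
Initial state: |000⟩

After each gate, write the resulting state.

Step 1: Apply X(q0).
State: |100⟩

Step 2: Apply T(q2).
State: |100⟩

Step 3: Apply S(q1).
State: |100⟩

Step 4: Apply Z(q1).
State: |100⟩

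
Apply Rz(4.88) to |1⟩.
(-0.7638 + 0.6454i)|1⟩

Rz(4.88) = [[e^(−iθ/2), 0], [0, e^(iθ/2)]] with e^(±iθ/2) = cos(θ/2) ± i·sin(θ/2); θ = 4.88, cos(θ/2) ≈ -0.763815, sin(θ/2) ≈ 0.645435.
With a = amp(|0⟩) = 0 and b = amp(|1⟩) = 1:
new amp(|0⟩) = (-0.763815 - 0.645435i)·a = 0
new amp(|1⟩) = (-0.763815 + 0.645435i)·b = (-0.7638 + 0.6454i)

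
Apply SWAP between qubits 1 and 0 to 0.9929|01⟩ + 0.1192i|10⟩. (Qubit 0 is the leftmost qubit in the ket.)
0.1192i|01⟩ + 0.9929|10⟩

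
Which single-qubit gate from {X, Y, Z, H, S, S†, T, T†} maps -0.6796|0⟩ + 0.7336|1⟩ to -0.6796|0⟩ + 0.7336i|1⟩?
S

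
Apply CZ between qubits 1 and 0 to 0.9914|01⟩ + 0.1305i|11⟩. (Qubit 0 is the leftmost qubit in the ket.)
0.9914|01⟩ - 0.1305i|11⟩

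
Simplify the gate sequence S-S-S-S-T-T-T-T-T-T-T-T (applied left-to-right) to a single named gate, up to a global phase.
I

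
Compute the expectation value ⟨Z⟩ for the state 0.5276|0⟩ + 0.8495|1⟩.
-0.4433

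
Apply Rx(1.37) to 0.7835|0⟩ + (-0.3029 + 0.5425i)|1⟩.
(0.95 + 0.1916i)|0⟩ + (-0.2346 - 0.07558i)|1⟩

Rx(1.37) = [[cos(θ/2), −i·sin(θ/2)], [−i·sin(θ/2), cos(θ/2)]]; θ = 1.37, cos(θ/2) ≈ 0.774419, sin(θ/2) ≈ 0.632673.
With a = amp(|0⟩) = 0.7835 and b = amp(|1⟩) = (-0.3029 + 0.5425i):
new amp(|0⟩) = (0.774419)·a + (-0.632673i)·b = (0.95 + 0.1916i)
new amp(|1⟩) = (-0.632673i)·a + (0.774419)·b = (-0.2346 - 0.07558i)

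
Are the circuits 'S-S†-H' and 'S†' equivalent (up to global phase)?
No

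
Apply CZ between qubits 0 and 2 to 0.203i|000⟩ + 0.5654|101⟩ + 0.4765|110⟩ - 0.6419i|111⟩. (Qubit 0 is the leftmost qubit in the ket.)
0.203i|000⟩ - 0.5654|101⟩ + 0.4765|110⟩ + 0.6419i|111⟩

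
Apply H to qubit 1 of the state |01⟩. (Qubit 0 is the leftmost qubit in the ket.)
1/√2|00⟩ - 1/√2|01⟩

H on qubit 1 mixes each pair of kets that differ only in qubit 1: amplitudes (a, b) of (|…0…⟩, |…1…⟩) become ((a + b)/√2, (a − b)/√2). Kets absent from the input have amplitude 0.
(|00⟩, |01⟩): (a, b) = (0, 1) → (1/√2, -1/√2)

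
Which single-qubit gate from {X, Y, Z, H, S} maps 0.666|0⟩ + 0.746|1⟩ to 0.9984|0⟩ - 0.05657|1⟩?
H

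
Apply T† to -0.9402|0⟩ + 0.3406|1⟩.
-0.9402|0⟩ + (0.2408 - 0.2408i)|1⟩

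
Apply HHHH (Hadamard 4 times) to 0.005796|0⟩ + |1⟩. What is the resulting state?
0.005796|0⟩ + |1⟩

H² = I, so an even number of Hadamards cancels: H^4 = I and the state is unchanged.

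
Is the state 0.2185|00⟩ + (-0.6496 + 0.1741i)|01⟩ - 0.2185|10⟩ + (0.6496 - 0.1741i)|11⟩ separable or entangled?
Separable

Writing the state as a|00⟩ + b|01⟩ + c|10⟩ + d|11⟩, it is a product state iff ad − bc = 0.
Here (a, b, c, d) = (0.2185, (-0.6496 + 0.1741i), -0.2185, (0.6496 - 0.1741i)): ad − bc = (0.2185)(0.6496 - 0.1741i) − (-0.6496 + 0.1741i)(-0.2185) = 0, so the state is separable.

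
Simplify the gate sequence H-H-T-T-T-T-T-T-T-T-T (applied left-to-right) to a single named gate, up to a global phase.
T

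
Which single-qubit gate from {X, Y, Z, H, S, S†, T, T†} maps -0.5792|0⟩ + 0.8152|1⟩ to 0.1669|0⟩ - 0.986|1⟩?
H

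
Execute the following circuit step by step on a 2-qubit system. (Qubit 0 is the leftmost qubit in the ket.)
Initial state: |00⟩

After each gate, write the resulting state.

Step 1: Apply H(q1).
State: 1/√2|00⟩ + 1/√2|01⟩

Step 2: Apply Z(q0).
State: 1/√2|00⟩ + 1/√2|01⟩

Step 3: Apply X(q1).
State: 1/√2|00⟩ + 1/√2|01⟩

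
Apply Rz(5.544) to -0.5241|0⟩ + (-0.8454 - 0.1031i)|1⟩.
(0.4887 + 0.1893i)|0⟩ + (0.8256 - 0.2093i)|1⟩

Rz(5.544) = [[e^(−iθ/2), 0], [0, e^(iθ/2)]] with e^(±iθ/2) = cos(θ/2) ± i·sin(θ/2); θ = 5.544, cos(θ/2) ≈ -0.932475, sin(θ/2) ≈ 0.361236.
With a = amp(|0⟩) = -0.5241 and b = amp(|1⟩) = (-0.8454 - 0.1031i):
new amp(|0⟩) = (-0.932475 - 0.361236i)·a = (0.4887 + 0.1893i)
new amp(|1⟩) = (-0.932475 + 0.361236i)·b = (0.8256 - 0.2093i)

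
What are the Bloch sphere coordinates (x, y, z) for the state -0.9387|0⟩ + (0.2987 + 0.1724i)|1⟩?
(-0.5608, -0.3237, 0.7622)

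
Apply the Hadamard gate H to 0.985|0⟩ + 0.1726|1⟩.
0.8185|0⟩ + 0.5745|1⟩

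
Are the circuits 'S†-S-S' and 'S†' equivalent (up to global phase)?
No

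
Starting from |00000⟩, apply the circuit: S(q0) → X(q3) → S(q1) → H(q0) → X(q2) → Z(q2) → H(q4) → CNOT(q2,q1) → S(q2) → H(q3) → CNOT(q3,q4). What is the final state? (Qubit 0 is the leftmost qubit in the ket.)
-(1/√8)i|01100⟩ - (1/√8)i|01101⟩ + (1/√8)i|01110⟩ + (1/√8)i|01111⟩ - (1/√8)i|11100⟩ - (1/√8)i|11101⟩ + (1/√8)i|11110⟩ + (1/√8)i|11111⟩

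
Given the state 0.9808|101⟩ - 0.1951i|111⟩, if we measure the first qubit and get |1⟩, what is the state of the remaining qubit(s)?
0.9808|01⟩ - 0.1951i|11⟩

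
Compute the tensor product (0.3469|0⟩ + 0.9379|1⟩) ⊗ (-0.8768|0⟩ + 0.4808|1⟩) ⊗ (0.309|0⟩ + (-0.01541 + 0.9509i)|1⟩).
-0.09399|000⟩ + (0.004687 - 0.2892i)|001⟩ + 0.05154|010⟩ + (-0.00257 + 0.1586i)|011⟩ - 0.2541|100⟩ + (0.01267 - 0.782i)|101⟩ + 0.1393|110⟩ + (-0.006949 + 0.4288i)|111⟩

amp(|b₁b₂…⟩) = product of the factor amplitudes for bits b₁, b₂, …; only kets whose every factor amplitude is nonzero survive.
|000⟩: (0.3469)(-0.8768)(0.309) = -0.09399
|001⟩: (0.3469)(-0.8768)(-0.01541 + 0.9509i) = (0.004687 - 0.2892i)
|010⟩: (0.3469)(0.4808)(0.309) = 0.05154
|011⟩: (0.3469)(0.4808)(-0.01541 + 0.9509i) = (-0.00257 + 0.1586i)
|100⟩: (0.9379)(-0.8768)(0.309) = -0.2541
|101⟩: (0.9379)(-0.8768)(-0.01541 + 0.9509i) = (0.01267 - 0.782i)
|110⟩: (0.9379)(0.4808)(0.309) = 0.1393
|111⟩: (0.9379)(0.4808)(-0.01541 + 0.9509i) = (-0.006949 + 0.4288i)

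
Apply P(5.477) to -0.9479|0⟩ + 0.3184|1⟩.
-0.9479|0⟩ + (0.2204 - 0.2298i)|1⟩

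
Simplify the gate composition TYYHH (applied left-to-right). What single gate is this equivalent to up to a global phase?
T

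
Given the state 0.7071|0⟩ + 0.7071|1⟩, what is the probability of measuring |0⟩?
0.5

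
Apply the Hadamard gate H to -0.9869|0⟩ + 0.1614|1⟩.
-0.5837|0⟩ - 0.812|1⟩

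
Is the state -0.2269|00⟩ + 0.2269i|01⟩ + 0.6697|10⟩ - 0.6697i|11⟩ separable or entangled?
Separable

Writing the state as a|00⟩ + b|01⟩ + c|10⟩ + d|11⟩, it is a product state iff ad − bc = 0.
Here (a, b, c, d) = (-0.2269, 0.2269i, 0.6697, -0.6697i): ad − bc = (-0.2269)(-0.6697i) − (0.2269i)(0.6697) = 0, so the state is separable.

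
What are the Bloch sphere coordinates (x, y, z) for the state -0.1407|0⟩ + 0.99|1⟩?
(-0.2786, 0, -0.9603)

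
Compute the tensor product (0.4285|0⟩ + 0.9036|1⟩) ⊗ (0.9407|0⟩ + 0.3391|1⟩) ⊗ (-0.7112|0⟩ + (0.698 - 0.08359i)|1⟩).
-0.2867|000⟩ + (0.2814 - 0.03369i)|001⟩ - 0.1033|010⟩ + (0.1014 - 0.01215i)|011⟩ - 0.6045|100⟩ + (0.5933 - 0.07105i)|101⟩ - 0.2179|110⟩ + (0.2139 - 0.02561i)|111⟩

amp(|b₁b₂…⟩) = product of the factor amplitudes for bits b₁, b₂, …; only kets whose every factor amplitude is nonzero survive.
|000⟩: (0.4285)(0.9407)(-0.7112) = -0.2867
|001⟩: (0.4285)(0.9407)(0.698 - 0.08359i) = (0.2814 - 0.03369i)
|010⟩: (0.4285)(0.3391)(-0.7112) = -0.1033
|011⟩: (0.4285)(0.3391)(0.698 - 0.08359i) = (0.1014 - 0.01215i)
|100⟩: (0.9036)(0.9407)(-0.7112) = -0.6045
|101⟩: (0.9036)(0.9407)(0.698 - 0.08359i) = (0.5933 - 0.07105i)
|110⟩: (0.9036)(0.3391)(-0.7112) = -0.2179
|111⟩: (0.9036)(0.3391)(0.698 - 0.08359i) = (0.2139 - 0.02561i)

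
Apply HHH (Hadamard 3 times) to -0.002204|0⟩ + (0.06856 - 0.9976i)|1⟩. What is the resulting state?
(0.04692 - 0.7054i)|0⟩ + (-0.05004 + 0.7054i)|1⟩

H² = I, so H^3 = H: a single Hadamard. With (a, b) = (-0.002204, (0.06856 - 0.9976i)), H gives ((a + b)/√2, (a − b)/√2) = ((0.04692 - 0.7054i), (-0.05004 + 0.7054i)).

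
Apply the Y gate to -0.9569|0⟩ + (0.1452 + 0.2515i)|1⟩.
(0.2515 - 0.1452i)|0⟩ - 0.9569i|1⟩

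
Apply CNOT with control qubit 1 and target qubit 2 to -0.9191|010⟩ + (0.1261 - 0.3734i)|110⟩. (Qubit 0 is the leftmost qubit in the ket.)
-0.9191|011⟩ + (0.1261 - 0.3734i)|111⟩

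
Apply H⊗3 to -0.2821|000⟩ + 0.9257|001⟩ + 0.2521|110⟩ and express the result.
0.3167|000⟩ - 0.3379|001⟩ + 0.1384|010⟩ - 0.5162|011⟩ + 0.1384|100⟩ - 0.5162|101⟩ + 0.3167|110⟩ - 0.3379|111⟩

H⊗3 gives amp(|y⟩) = (1/2√2) Σ_x (−1)^(x·y) amp(|x⟩), where x·y is the number of positions in which both x and y have a 1.
|000⟩: (-0.2821 + 0.9257 + 0.2521)/(2√2) = 0.3167
|001⟩: (-0.2821 - 0.9257 + 0.2521)/(2√2) = -0.3379
|010⟩: (-0.2821 + 0.9257 - 0.2521)/(2√2) = 0.1384
|011⟩: (-0.2821 - 0.9257 - 0.2521)/(2√2) = -0.5162
|100⟩: (-0.2821 + 0.9257 - 0.2521)/(2√2) = 0.1384
|101⟩: (-0.2821 - 0.9257 - 0.2521)/(2√2) = -0.5162
|110⟩: (-0.2821 + 0.9257 + 0.2521)/(2√2) = 0.3167
|111⟩: (-0.2821 - 0.9257 + 0.2521)/(2√2) = -0.3379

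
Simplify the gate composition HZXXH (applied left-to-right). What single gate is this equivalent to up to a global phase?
X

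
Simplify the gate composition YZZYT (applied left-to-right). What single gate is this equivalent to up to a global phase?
T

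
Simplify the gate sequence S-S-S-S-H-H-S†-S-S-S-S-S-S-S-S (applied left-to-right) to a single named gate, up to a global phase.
S†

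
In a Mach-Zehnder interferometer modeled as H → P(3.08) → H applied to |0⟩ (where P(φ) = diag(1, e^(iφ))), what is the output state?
(0.0009481 + 0.03078i)|0⟩ + (0.9991 - 0.03078i)|1⟩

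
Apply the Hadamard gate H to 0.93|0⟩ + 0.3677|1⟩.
0.9176|0⟩ + 0.3976|1⟩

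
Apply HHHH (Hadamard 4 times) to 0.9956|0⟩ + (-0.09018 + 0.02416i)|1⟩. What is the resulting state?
0.9956|0⟩ + (-0.09018 + 0.02416i)|1⟩

H² = I, so an even number of Hadamards cancels: H^4 = I and the state is unchanged.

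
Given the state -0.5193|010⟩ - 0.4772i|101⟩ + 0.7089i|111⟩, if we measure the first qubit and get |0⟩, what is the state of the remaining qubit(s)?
-|10⟩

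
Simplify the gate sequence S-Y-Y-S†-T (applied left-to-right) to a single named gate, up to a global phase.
T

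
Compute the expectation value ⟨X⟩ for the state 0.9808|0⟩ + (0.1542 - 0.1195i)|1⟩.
0.3025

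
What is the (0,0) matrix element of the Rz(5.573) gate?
(-0.9376 - 0.3477i)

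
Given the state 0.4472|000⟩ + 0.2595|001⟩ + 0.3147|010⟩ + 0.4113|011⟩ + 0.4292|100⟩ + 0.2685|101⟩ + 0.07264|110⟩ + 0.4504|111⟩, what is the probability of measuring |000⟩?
0.2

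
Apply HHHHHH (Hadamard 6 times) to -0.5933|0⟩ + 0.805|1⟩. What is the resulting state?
-0.5933|0⟩ + 0.805|1⟩

H² = I, so an even number of Hadamards cancels: H^6 = I and the state is unchanged.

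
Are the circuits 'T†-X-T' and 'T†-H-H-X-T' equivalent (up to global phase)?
Yes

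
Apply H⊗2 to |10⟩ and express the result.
1/2|00⟩ + 1/2|01⟩ - 1/2|10⟩ - 1/2|11⟩

H⊗2 gives amp(|y⟩) = (1/2) Σ_x (−1)^(x·y) amp(|x⟩), where x·y is the number of positions in which both x and y have a 1.
|00⟩: (1)/2 = 1/2
|01⟩: (1)/2 = 1/2
|10⟩: (-1)/2 = -1/2
|11⟩: (-1)/2 = -1/2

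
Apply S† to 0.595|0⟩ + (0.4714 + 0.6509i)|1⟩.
0.595|0⟩ + (0.6509 - 0.4714i)|1⟩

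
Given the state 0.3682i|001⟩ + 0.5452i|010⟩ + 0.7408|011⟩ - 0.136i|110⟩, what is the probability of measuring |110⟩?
0.0185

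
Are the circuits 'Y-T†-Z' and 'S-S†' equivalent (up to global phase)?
No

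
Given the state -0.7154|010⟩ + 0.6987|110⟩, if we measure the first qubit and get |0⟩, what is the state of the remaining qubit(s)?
-|10⟩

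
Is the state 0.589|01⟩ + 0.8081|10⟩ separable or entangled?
Entangled

Writing the state as a|00⟩ + b|01⟩ + c|10⟩ + d|11⟩, it is a product state iff ad − bc = 0.
Here (a, b, c, d) = (0, 0.589, 0.8081, 0): ad − bc = (0)(0) − (0.589)(0.8081) = -0.476 ≠ 0, so the state is entangled.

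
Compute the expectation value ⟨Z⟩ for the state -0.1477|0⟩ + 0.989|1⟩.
-0.9563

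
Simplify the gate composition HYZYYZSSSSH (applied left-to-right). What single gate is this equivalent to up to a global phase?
Y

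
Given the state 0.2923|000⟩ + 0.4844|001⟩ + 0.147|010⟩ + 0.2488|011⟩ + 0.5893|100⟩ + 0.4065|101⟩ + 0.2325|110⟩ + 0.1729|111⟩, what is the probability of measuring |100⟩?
0.3473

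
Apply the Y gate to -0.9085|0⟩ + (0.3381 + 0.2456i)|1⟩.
(0.2456 - 0.3381i)|0⟩ - 0.9085i|1⟩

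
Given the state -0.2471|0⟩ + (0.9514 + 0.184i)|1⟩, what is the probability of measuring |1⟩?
0.939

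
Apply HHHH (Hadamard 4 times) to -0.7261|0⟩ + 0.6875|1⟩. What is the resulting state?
-0.7261|0⟩ + 0.6875|1⟩

H² = I, so an even number of Hadamards cancels: H^4 = I and the state is unchanged.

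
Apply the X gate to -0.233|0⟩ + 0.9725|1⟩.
0.9725|0⟩ - 0.233|1⟩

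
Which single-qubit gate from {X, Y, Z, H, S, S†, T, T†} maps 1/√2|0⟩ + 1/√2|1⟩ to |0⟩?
H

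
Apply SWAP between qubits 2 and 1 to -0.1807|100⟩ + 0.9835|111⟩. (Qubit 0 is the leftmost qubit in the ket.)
-0.1807|100⟩ + 0.9835|111⟩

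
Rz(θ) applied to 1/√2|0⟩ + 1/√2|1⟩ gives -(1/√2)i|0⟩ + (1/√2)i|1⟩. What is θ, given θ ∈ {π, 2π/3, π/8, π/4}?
π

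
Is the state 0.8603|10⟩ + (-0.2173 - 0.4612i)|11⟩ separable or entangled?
Separable

Writing the state as a|00⟩ + b|01⟩ + c|10⟩ + d|11⟩, it is a product state iff ad − bc = 0.
Here (a, b, c, d) = (0, 0, 0.8603, (-0.2173 - 0.4612i)): ad − bc = (0)(-0.2173 - 0.4612i) − (0)(0.8603) = 0, so the state is separable.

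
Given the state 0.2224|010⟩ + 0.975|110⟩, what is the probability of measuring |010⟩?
0.04946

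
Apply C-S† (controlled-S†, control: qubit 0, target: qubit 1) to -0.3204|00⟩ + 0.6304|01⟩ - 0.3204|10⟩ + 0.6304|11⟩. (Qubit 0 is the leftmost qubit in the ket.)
-0.3204|00⟩ + 0.6304|01⟩ - 0.3204|10⟩ - 0.6304i|11⟩

C-S† leaves the control-|0⟩ kets |00⟩, |01⟩ unchanged and applies S† to qubit 1 on the control-|1⟩ pair (|10⟩, |11⟩).
S† = [[1, 0], [0, -i]].
With a = amp(|10⟩) = -0.3204 and b = amp(|11⟩) = 0.6304:
new amp(|10⟩) = (1)·a = -0.3204
new amp(|11⟩) = (-i)·b = -0.6304i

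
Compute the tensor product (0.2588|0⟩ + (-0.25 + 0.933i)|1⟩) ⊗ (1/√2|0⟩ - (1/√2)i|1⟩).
0.183|00⟩ - 0.183i|01⟩ + (-0.1768 + 0.6597i)|10⟩ + (0.6597 + 0.1768i)|11⟩

amp(|b₁b₂…⟩) = product of the factor amplitudes for bits b₁, b₂, …; only kets whose every factor amplitude is nonzero survive.
|00⟩: (0.2588)(1/√2) = 0.183
|01⟩: (0.2588)(-(1/√2)i) = -0.183i
|10⟩: (-0.25 + 0.933i)(1/√2) = (-0.1768 + 0.6597i)
|11⟩: (-0.25 + 0.933i)(-(1/√2)i) = (0.6597 + 0.1768i)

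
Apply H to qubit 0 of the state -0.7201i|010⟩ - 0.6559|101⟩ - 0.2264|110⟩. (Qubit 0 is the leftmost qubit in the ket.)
-0.4638|001⟩ + (-0.1601 - 0.5092i)|010⟩ + 0.4638|101⟩ + (0.1601 - 0.5092i)|110⟩

H on qubit 0 mixes each pair of kets that differ only in qubit 0: amplitudes (a, b) of (|…0…⟩, |…1…⟩) become ((a + b)/√2, (a − b)/√2). Kets absent from the input have amplitude 0.
(|001⟩, |101⟩): (a, b) = (0, -0.6559) → (-0.4638, 0.4638)
(|010⟩, |110⟩): (a, b) = (-0.7201i, -0.2264) → ((-0.1601 - 0.5092i), (0.1601 - 0.5092i))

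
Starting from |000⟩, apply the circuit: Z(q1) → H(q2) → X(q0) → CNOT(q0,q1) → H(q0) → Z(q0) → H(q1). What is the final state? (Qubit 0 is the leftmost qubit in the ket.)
1/√8|000⟩ + 1/√8|001⟩ - 1/√8|010⟩ - 1/√8|011⟩ + 1/√8|100⟩ + 1/√8|101⟩ - 1/√8|110⟩ - 1/√8|111⟩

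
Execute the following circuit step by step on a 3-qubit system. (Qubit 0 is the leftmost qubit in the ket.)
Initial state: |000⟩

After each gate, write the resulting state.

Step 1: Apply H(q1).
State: 1/√2|000⟩ + 1/√2|010⟩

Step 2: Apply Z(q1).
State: 1/√2|000⟩ - 1/√2|010⟩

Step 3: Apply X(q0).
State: 1/√2|100⟩ - 1/√2|110⟩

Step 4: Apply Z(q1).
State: 1/√2|100⟩ + 1/√2|110⟩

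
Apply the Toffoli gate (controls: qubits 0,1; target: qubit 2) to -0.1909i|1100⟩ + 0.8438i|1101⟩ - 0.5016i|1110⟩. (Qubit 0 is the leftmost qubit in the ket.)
-0.5016i|1100⟩ - 0.1909i|1110⟩ + 0.8438i|1111⟩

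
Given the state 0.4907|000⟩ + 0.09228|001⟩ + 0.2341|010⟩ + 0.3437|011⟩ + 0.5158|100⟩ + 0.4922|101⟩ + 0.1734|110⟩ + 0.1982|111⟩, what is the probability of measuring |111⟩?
0.03928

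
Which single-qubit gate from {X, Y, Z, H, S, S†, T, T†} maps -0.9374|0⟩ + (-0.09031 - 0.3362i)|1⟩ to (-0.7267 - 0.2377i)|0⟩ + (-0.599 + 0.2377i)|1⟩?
H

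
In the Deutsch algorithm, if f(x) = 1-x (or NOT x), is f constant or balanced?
Balanced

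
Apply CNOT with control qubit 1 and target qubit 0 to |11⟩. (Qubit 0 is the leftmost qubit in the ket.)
|01⟩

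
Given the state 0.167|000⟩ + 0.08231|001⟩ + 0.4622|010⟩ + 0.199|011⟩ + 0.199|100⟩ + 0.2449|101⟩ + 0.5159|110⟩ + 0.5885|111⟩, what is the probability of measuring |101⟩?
0.05998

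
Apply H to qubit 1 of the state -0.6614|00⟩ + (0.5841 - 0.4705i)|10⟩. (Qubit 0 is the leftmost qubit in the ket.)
-0.4677|00⟩ - 0.4677|01⟩ + (0.413 - 0.3327i)|10⟩ + (0.413 - 0.3327i)|11⟩

H on qubit 1 mixes each pair of kets that differ only in qubit 1: amplitudes (a, b) of (|…0…⟩, |…1…⟩) become ((a + b)/√2, (a − b)/√2). Kets absent from the input have amplitude 0.
(|00⟩, |01⟩): (a, b) = (-0.6614, 0) → (-0.4677, -0.4677)
(|10⟩, |11⟩): (a, b) = ((0.5841 - 0.4705i), 0) → ((0.413 - 0.3327i), (0.413 - 0.3327i))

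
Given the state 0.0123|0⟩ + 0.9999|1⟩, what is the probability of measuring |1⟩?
0.9998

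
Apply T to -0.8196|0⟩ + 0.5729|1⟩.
-0.8196|0⟩ + (0.4051 + 0.4051i)|1⟩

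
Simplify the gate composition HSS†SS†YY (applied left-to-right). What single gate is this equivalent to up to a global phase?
H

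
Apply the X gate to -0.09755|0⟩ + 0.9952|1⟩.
0.9952|0⟩ - 0.09755|1⟩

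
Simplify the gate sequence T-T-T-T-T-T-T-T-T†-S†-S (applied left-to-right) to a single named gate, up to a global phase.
T†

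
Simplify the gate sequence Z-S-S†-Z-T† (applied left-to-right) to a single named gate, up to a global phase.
T†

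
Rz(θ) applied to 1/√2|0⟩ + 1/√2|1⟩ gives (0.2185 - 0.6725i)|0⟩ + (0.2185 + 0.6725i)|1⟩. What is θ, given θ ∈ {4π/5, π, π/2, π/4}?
4π/5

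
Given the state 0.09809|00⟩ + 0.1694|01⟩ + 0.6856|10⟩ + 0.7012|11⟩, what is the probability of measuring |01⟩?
0.0287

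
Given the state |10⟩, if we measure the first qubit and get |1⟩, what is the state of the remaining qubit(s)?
|0⟩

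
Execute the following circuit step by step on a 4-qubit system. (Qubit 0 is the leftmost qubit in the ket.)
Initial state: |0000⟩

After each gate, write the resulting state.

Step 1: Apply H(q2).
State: 1/√2|0000⟩ + 1/√2|0010⟩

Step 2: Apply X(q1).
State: 1/√2|0100⟩ + 1/√2|0110⟩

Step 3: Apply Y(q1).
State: -(1/√2)i|0000⟩ - (1/√2)i|0010⟩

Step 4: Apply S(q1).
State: -(1/√2)i|0000⟩ - (1/√2)i|0010⟩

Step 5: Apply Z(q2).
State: -(1/√2)i|0000⟩ + (1/√2)i|0010⟩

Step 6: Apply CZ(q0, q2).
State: -(1/√2)i|0000⟩ + (1/√2)i|0010⟩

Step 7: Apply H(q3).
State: -(1/2)i|0000⟩ - (1/2)i|0001⟩ + (1/2)i|0010⟩ + (1/2)i|0011⟩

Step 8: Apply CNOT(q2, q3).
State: -(1/2)i|0000⟩ - (1/2)i|0001⟩ + (1/2)i|0010⟩ + (1/2)i|0011⟩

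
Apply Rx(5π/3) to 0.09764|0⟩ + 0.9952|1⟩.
(-0.08456 - 0.4976i)|0⟩ + (-0.8619 - 0.04882i)|1⟩

Rx(5π/3) = [[cos(θ/2), −i·sin(θ/2)], [−i·sin(θ/2), cos(θ/2)]]; θ = 5π/3, cos(θ/2) ≈ -0.866025, sin(θ/2) ≈ 0.5.
With a = amp(|0⟩) = 0.09764 and b = amp(|1⟩) = 0.9952:
new amp(|0⟩) = (-0.866025)·a + (-0.5i)·b = (-0.08456 - 0.4976i)
new amp(|1⟩) = (-0.5i)·a + (-0.866025)·b = (-0.8619 - 0.04882i)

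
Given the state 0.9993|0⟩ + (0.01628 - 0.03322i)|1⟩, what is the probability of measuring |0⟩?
0.9986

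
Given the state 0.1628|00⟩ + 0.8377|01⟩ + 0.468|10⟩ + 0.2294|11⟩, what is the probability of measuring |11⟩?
0.05262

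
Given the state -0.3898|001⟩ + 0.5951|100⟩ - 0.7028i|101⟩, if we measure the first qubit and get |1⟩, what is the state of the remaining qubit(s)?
0.6462|00⟩ - 0.7632i|01⟩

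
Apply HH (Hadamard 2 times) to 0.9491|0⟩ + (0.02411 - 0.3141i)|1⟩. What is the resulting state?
0.9491|0⟩ + (0.02411 - 0.3141i)|1⟩

H² = I, so an even number of Hadamards cancels: H^2 = I and the state is unchanged.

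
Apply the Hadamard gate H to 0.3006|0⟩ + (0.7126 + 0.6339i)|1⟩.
(0.7164 + 0.4482i)|0⟩ + (-0.2913 - 0.4482i)|1⟩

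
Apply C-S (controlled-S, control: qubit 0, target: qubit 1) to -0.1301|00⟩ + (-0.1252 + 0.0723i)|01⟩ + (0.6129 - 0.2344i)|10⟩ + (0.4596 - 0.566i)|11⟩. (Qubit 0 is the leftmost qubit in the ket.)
-0.1301|00⟩ + (-0.1252 + 0.0723i)|01⟩ + (0.6129 - 0.2344i)|10⟩ + (0.566 + 0.4596i)|11⟩

C-S leaves the control-|0⟩ kets |00⟩, |01⟩ unchanged and applies S to qubit 1 on the control-|1⟩ pair (|10⟩, |11⟩).
S = [[1, 0], [0, i]].
With a = amp(|10⟩) = (0.6129 - 0.2344i) and b = amp(|11⟩) = (0.4596 - 0.566i):
new amp(|10⟩) = (1)·a = (0.6129 - 0.2344i)
new amp(|11⟩) = (i)·b = (0.566 + 0.4596i)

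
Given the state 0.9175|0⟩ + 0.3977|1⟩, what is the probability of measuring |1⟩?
0.1582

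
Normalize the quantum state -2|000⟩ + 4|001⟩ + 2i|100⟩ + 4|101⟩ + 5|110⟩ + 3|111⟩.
-0.2325|000⟩ + 0.465|001⟩ + 0.2325i|100⟩ + 0.465|101⟩ + 0.5812|110⟩ + 0.3487|111⟩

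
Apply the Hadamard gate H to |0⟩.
1/√2|0⟩ + 1/√2|1⟩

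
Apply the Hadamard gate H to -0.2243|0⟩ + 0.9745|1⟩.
0.5305|0⟩ - 0.8477|1⟩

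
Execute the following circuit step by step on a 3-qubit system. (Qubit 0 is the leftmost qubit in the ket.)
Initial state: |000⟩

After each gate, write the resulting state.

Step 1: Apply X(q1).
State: |010⟩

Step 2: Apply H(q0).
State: 1/√2|010⟩ + 1/√2|110⟩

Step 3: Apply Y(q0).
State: -(1/√2)i|010⟩ + (1/√2)i|110⟩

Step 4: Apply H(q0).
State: -i|110⟩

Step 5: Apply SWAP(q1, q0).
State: -i|110⟩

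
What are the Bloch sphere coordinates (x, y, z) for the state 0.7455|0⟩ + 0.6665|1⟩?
(0.9938, 0, 0.1115)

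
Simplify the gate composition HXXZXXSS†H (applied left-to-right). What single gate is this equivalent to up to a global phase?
X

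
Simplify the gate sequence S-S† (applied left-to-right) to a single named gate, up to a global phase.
I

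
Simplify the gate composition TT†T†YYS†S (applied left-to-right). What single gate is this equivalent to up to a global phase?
T†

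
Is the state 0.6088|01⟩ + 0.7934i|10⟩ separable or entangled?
Entangled

Writing the state as a|00⟩ + b|01⟩ + c|10⟩ + d|11⟩, it is a product state iff ad − bc = 0.
Here (a, b, c, d) = (0, 0.6088, 0.7934i, 0): ad − bc = (0)(0) − (0.6088)(0.7934i) = -0.483i ≠ 0, so the state is entangled.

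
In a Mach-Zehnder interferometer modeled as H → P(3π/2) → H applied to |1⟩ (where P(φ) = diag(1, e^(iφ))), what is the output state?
(1/2 + (1/2)i)|0⟩ + (1/2 - (1/2)i)|1⟩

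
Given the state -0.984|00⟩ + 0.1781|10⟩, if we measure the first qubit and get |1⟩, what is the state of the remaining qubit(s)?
|0⟩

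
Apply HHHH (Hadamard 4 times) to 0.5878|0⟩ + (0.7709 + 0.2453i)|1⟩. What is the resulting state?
0.5878|0⟩ + (0.7709 + 0.2453i)|1⟩

H² = I, so an even number of Hadamards cancels: H^4 = I and the state is unchanged.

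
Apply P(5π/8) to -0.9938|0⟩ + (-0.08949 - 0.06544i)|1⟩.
-0.9938|0⟩ + (0.09471 - 0.05764i)|1⟩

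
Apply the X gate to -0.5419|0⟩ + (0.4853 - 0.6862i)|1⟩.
(0.4853 - 0.6862i)|0⟩ - 0.5419|1⟩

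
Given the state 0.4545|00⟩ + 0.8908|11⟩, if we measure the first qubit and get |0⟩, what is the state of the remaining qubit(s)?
|0⟩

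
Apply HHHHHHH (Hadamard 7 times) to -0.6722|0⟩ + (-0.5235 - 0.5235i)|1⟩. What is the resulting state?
(-0.8455 - 0.3702i)|0⟩ + (-0.1051 + 0.3702i)|1⟩

H² = I, so H^7 = H: a single Hadamard. With (a, b) = (-0.6722, (-0.5235 - 0.5235i)), H gives ((a + b)/√2, (a − b)/√2) = ((-0.8455 - 0.3702i), (-0.1051 + 0.3702i)).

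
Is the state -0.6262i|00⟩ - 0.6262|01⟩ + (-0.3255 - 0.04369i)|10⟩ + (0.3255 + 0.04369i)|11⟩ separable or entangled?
Entangled

Writing the state as a|00⟩ + b|01⟩ + c|10⟩ + d|11⟩, it is a product state iff ad − bc = 0.
Here (a, b, c, d) = (-0.6262i, -0.6262, (-0.3255 - 0.04369i), (0.3255 + 0.04369i)): ad − bc = (-0.6262i)(0.3255 + 0.04369i) − (-0.6262)(-0.3255 - 0.04369i) = (-0.1765 - 0.2312i) ≠ 0, so the state is entangled.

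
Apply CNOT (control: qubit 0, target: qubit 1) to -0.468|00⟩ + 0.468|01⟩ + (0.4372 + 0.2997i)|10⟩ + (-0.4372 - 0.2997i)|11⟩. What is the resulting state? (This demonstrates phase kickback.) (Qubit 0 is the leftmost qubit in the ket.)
-0.468|00⟩ + 0.468|01⟩ + (-0.4372 - 0.2997i)|10⟩ + (0.4372 + 0.2997i)|11⟩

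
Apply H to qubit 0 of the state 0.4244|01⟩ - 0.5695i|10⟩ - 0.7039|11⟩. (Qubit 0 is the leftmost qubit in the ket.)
-0.4027i|00⟩ - 0.1976|01⟩ + 0.4027i|10⟩ + 0.7978|11⟩

H on qubit 0 mixes each pair of kets that differ only in qubit 0: amplitudes (a, b) of (|…0…⟩, |…1…⟩) become ((a + b)/√2, (a − b)/√2). Kets absent from the input have amplitude 0.
(|00⟩, |10⟩): (a, b) = (0, -0.5695i) → (-0.4027i, 0.4027i)
(|01⟩, |11⟩): (a, b) = (0.4244, -0.7039) → (-0.1976, 0.7978)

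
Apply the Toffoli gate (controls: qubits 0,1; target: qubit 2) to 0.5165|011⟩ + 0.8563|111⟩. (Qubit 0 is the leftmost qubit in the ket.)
0.5165|011⟩ + 0.8563|110⟩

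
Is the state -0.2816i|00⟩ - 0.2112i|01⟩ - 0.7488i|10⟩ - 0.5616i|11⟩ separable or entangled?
Separable

Writing the state as a|00⟩ + b|01⟩ + c|10⟩ + d|11⟩, it is a product state iff ad − bc = 0.
Here (a, b, c, d) = (-0.2816i, -0.2112i, -0.7488i, -0.5616i): ad − bc = (-0.2816i)(-0.5616i) − (-0.2112i)(-0.7488i) = 0, so the state is separable.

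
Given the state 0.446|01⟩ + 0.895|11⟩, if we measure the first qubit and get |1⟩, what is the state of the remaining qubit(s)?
|1⟩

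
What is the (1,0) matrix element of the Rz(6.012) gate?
0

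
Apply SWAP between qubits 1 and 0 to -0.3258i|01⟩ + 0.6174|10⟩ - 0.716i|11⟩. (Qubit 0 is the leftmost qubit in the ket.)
0.6174|01⟩ - 0.3258i|10⟩ - 0.716i|11⟩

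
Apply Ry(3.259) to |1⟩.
-0.9983|0⟩ - 0.05867|1⟩

Ry(3.259) = [[cos(θ/2), −sin(θ/2)], [sin(θ/2), cos(θ/2)]]; θ = 3.259, cos(θ/2) ≈ -0.05867, sin(θ/2) ≈ 0.998277.
With a = amp(|0⟩) = 0 and b = amp(|1⟩) = 1:
new amp(|0⟩) = (-0.05867)·a + (-0.998277)·b = -0.9983
new amp(|1⟩) = (0.998277)·a + (-0.05867)·b = -0.05867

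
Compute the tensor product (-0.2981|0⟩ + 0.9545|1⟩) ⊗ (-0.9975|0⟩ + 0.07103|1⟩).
0.2974|00⟩ - 0.02117|01⟩ - 0.9521|10⟩ + 0.0678|11⟩

amp(|b₁b₂…⟩) = product of the factor amplitudes for bits b₁, b₂, …; only kets whose every factor amplitude is nonzero survive.
|00⟩: (-0.2981)(-0.9975) = 0.2974
|01⟩: (-0.2981)(0.07103) = -0.02117
|10⟩: (0.9545)(-0.9975) = -0.9521
|11⟩: (0.9545)(0.07103) = 0.0678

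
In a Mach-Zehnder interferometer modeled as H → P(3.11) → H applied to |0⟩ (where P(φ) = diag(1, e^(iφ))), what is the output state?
(0.0002495 + 0.01579i)|0⟩ + (0.9998 - 0.01579i)|1⟩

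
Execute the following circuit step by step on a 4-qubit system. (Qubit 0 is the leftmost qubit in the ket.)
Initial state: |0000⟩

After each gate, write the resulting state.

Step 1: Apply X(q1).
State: |0100⟩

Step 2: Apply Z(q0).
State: |0100⟩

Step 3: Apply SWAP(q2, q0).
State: |0100⟩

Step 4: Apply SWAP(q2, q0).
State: |0100⟩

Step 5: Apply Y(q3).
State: i|0101⟩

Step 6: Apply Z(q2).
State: i|0101⟩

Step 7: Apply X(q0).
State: i|1101⟩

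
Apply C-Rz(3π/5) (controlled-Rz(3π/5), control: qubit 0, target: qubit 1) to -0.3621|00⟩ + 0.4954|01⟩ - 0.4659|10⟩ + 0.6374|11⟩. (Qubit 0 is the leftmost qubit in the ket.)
-0.3621|00⟩ + 0.4954|01⟩ + (-0.2738 + 0.3769i)|10⟩ + (0.3747 + 0.5157i)|11⟩

C-Rz(3π/5) leaves the control-|0⟩ kets |00⟩, |01⟩ unchanged and applies Rz(3π/5) to qubit 1 on the control-|1⟩ pair (|10⟩, |11⟩).
Rz(3π/5) = [[e^(−iθ/2), 0], [0, e^(iθ/2)]] with e^(±iθ/2) = cos(θ/2) ± i·sin(θ/2); θ = 3π/5, cos(θ/2) ≈ 0.587785, sin(θ/2) ≈ 0.809017.
With a = amp(|10⟩) = -0.4659 and b = amp(|11⟩) = 0.6374:
new amp(|10⟩) = (0.587785 - 0.809017i)·a = (-0.2738 + 0.3769i)
new amp(|11⟩) = (0.587785 + 0.809017i)·b = (0.3747 + 0.5157i)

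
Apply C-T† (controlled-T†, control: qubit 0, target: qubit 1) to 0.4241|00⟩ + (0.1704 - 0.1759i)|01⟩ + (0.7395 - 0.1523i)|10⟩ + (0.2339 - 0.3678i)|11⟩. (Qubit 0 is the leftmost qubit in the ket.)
0.4241|00⟩ + (0.1704 - 0.1759i)|01⟩ + (0.7395 - 0.1523i)|10⟩ + (-0.09468 - 0.4255i)|11⟩

C-T† leaves the control-|0⟩ kets |00⟩, |01⟩ unchanged and applies T† to qubit 1 on the control-|1⟩ pair (|10⟩, |11⟩).
T† = [[1, 0], [0, (1/√2 - (1/√2)i)]].
With a = amp(|10⟩) = (0.7395 - 0.1523i) and b = amp(|11⟩) = (0.2339 - 0.3678i):
new amp(|10⟩) = (1)·a = (0.7395 - 0.1523i)
new amp(|11⟩) = (1/√2 - (1/√2)i)·b = (-0.09468 - 0.4255i)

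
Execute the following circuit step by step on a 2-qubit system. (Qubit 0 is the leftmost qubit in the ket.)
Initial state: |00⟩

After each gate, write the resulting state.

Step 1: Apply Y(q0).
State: i|10⟩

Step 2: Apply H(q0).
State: (1/√2)i|00⟩ - (1/√2)i|10⟩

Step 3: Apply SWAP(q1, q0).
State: (1/√2)i|00⟩ - (1/√2)i|01⟩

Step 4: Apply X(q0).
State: (1/√2)i|10⟩ - (1/√2)i|11⟩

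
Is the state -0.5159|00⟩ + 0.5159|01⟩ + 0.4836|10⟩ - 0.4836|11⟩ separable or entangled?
Separable

Writing the state as a|00⟩ + b|01⟩ + c|10⟩ + d|11⟩, it is a product state iff ad − bc = 0.
Here (a, b, c, d) = (-0.5159, 0.5159, 0.4836, -0.4836): ad − bc = (-0.5159)(-0.4836) − (0.5159)(0.4836) = 0, so the state is separable.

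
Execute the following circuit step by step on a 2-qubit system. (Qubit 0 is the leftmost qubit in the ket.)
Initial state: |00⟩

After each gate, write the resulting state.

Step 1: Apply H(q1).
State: 1/√2|00⟩ + 1/√2|01⟩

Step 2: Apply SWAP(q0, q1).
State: 1/√2|00⟩ + 1/√2|10⟩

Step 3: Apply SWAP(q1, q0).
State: 1/√2|00⟩ + 1/√2|01⟩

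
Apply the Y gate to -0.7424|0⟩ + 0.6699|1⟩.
-0.6699i|0⟩ - 0.7424i|1⟩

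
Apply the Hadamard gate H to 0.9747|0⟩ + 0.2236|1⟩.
0.8473|0⟩ + 0.5311|1⟩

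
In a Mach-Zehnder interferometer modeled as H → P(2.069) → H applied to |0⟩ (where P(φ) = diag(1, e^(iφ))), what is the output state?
(0.2611 + 0.4392i)|0⟩ + (0.7389 - 0.4392i)|1⟩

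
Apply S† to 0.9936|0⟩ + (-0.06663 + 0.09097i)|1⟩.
0.9936|0⟩ + (0.09097 + 0.06663i)|1⟩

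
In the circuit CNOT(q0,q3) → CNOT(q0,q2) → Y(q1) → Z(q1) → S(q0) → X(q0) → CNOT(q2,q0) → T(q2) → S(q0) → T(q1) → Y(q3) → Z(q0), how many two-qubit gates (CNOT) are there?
3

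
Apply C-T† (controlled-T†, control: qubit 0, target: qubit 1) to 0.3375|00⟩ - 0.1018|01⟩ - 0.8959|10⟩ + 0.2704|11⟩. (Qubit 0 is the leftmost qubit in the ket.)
0.3375|00⟩ - 0.1018|01⟩ - 0.8959|10⟩ + (0.1912 - 0.1912i)|11⟩

C-T† leaves the control-|0⟩ kets |00⟩, |01⟩ unchanged and applies T† to qubit 1 on the control-|1⟩ pair (|10⟩, |11⟩).
T† = [[1, 0], [0, (1/√2 - (1/√2)i)]].
With a = amp(|10⟩) = -0.8959 and b = amp(|11⟩) = 0.2704:
new amp(|10⟩) = (1)·a = -0.8959
new amp(|11⟩) = (1/√2 - (1/√2)i)·b = (0.1912 - 0.1912i)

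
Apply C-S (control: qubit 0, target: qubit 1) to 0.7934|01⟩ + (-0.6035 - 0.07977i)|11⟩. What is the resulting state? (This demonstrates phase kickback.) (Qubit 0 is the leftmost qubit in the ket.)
0.7934|01⟩ + (0.07977 - 0.6035i)|11⟩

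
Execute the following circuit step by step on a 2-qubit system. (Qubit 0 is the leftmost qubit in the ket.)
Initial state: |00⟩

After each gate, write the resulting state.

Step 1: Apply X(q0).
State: |10⟩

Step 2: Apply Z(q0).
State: -|10⟩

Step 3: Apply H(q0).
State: -1/√2|00⟩ + 1/√2|10⟩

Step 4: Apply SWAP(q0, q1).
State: -1/√2|00⟩ + 1/√2|01⟩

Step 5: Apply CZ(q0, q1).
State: -1/√2|00⟩ + 1/√2|01⟩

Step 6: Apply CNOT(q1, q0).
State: -1/√2|00⟩ + 1/√2|11⟩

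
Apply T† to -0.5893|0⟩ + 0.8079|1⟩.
-0.5893|0⟩ + (0.5713 - 0.5713i)|1⟩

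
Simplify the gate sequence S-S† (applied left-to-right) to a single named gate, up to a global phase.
I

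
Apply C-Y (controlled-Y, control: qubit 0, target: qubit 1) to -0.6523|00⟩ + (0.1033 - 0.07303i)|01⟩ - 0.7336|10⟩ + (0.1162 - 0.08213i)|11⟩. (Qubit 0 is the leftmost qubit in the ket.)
-0.6523|00⟩ + (0.1033 - 0.07303i)|01⟩ + (-0.08213 - 0.1162i)|10⟩ - 0.7336i|11⟩

C-Y leaves the control-|0⟩ kets |00⟩, |01⟩ unchanged and applies Y to qubit 1 on the control-|1⟩ pair (|10⟩, |11⟩).
Y = [[0, -i], [i, 0]].
With a = amp(|10⟩) = -0.7336 and b = amp(|11⟩) = (0.1162 - 0.08213i):
new amp(|10⟩) = (-i)·b = (-0.08213 - 0.1162i)
new amp(|11⟩) = (i)·a = -0.7336i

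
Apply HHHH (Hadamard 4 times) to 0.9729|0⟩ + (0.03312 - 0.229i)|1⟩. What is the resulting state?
0.9729|0⟩ + (0.03312 - 0.229i)|1⟩

H² = I, so an even number of Hadamards cancels: H^4 = I and the state is unchanged.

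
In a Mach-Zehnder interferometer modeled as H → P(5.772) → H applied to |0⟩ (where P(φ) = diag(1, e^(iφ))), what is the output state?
(0.9361 - 0.2446i)|0⟩ + (0.06392 + 0.2446i)|1⟩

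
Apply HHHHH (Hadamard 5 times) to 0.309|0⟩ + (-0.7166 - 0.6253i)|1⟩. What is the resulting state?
(-0.2882 - 0.4422i)|0⟩ + (0.7252 + 0.4422i)|1⟩

H² = I, so H^5 = H: a single Hadamard. With (a, b) = (0.309, (-0.7166 - 0.6253i)), H gives ((a + b)/√2, (a − b)/√2) = ((-0.2882 - 0.4422i), (0.7252 + 0.4422i)).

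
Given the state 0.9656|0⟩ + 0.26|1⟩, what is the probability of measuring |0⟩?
0.9324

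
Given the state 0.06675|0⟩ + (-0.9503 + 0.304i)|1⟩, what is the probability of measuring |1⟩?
0.9955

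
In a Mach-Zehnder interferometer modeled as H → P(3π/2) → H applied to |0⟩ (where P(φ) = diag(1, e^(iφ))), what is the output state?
(1/2 - (1/2)i)|0⟩ + (1/2 + (1/2)i)|1⟩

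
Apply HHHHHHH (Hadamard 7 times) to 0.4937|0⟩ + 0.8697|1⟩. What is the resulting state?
0.9641|0⟩ - 0.2659|1⟩

H² = I, so H^7 = H: a single Hadamard. With (a, b) = (0.4937, 0.8697), H gives ((a + b)/√2, (a − b)/√2) = (0.9641, -0.2659).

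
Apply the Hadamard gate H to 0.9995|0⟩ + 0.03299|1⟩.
0.7301|0⟩ + 0.6834|1⟩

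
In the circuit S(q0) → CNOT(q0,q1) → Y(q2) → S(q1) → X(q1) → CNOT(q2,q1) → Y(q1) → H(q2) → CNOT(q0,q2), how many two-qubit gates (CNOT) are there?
3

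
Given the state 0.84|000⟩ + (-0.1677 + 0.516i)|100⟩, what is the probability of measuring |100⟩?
0.2944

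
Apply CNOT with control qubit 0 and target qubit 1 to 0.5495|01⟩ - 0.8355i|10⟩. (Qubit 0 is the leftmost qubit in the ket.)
0.5495|01⟩ - 0.8355i|11⟩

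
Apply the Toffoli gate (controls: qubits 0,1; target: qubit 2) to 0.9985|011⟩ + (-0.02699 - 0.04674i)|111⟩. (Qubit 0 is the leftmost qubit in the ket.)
0.9985|011⟩ + (-0.02699 - 0.04674i)|110⟩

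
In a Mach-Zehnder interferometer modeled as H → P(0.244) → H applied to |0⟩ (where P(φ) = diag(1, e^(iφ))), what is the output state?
(0.9852 + 0.1208i)|0⟩ + (0.01481 - 0.1208i)|1⟩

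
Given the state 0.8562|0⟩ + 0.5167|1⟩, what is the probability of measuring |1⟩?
0.267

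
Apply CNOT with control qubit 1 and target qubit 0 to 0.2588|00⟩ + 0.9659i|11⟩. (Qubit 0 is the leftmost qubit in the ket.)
0.2588|00⟩ + 0.9659i|01⟩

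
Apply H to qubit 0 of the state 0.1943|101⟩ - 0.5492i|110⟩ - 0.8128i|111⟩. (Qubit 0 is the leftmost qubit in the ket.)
0.1374|001⟩ - 0.3883i|010⟩ - 0.5747i|011⟩ - 0.1374|101⟩ + 0.3883i|110⟩ + 0.5747i|111⟩

H on qubit 0 mixes each pair of kets that differ only in qubit 0: amplitudes (a, b) of (|…0…⟩, |…1…⟩) become ((a + b)/√2, (a − b)/√2). Kets absent from the input have amplitude 0.
(|001⟩, |101⟩): (a, b) = (0, 0.1943) → (0.1374, -0.1374)
(|010⟩, |110⟩): (a, b) = (0, -0.5492i) → (-0.3883i, 0.3883i)
(|011⟩, |111⟩): (a, b) = (0, -0.8128i) → (-0.5747i, 0.5747i)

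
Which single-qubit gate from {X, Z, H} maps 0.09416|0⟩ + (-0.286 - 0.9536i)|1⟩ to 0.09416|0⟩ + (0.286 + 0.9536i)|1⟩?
Z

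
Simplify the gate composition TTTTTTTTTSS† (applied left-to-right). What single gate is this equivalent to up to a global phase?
T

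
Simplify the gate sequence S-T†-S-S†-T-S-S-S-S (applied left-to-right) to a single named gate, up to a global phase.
S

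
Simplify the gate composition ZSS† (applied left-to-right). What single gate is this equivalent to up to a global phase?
Z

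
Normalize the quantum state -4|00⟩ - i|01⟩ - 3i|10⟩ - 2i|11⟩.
-0.7303|00⟩ - 0.1826i|01⟩ - 0.5477i|10⟩ - 0.3651i|11⟩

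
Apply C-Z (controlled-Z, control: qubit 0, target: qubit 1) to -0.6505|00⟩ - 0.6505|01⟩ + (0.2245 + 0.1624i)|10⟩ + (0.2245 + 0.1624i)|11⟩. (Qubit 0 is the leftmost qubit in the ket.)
-0.6505|00⟩ - 0.6505|01⟩ + (0.2245 + 0.1624i)|10⟩ + (-0.2245 - 0.1624i)|11⟩

C-Z leaves the control-|0⟩ kets |00⟩, |01⟩ unchanged and applies Z to qubit 1 on the control-|1⟩ pair (|10⟩, |11⟩).
Z = [[1, 0], [0, -1]].
With a = amp(|10⟩) = (0.2245 + 0.1624i) and b = amp(|11⟩) = (0.2245 + 0.1624i):
new amp(|10⟩) = (1)·a = (0.2245 + 0.1624i)
new amp(|11⟩) = (-1)·b = (-0.2245 - 0.1624i)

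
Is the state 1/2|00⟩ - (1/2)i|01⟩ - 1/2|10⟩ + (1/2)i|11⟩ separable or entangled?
Separable

Writing the state as a|00⟩ + b|01⟩ + c|10⟩ + d|11⟩, it is a product state iff ad − bc = 0.
Here (a, b, c, d) = (1/2, -(1/2)i, -1/2, (1/2)i): ad − bc = (1/2)((1/2)i) − (-(1/2)i)(-1/2) = 0, so the state is separable.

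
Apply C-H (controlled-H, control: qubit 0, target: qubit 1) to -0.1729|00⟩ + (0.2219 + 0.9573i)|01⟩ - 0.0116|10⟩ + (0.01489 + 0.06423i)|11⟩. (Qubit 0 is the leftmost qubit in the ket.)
-0.1729|00⟩ + (0.2219 + 0.9573i)|01⟩ + (0.002326 + 0.04542i)|10⟩ + (-0.01873 - 0.04542i)|11⟩

C-H leaves the control-|0⟩ kets |00⟩, |01⟩ unchanged and applies H to qubit 1 on the control-|1⟩ pair (|10⟩, |11⟩).
H = [[1/√2, 1/√2], [1/√2, -1/√2]].
With a = amp(|10⟩) = -0.0116 and b = amp(|11⟩) = (0.01489 + 0.06423i):
new amp(|10⟩) = (1/√2)·a + (1/√2)·b = (0.002326 + 0.04542i)
new amp(|11⟩) = (1/√2)·a + (-1/√2)·b = (-0.01873 - 0.04542i)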